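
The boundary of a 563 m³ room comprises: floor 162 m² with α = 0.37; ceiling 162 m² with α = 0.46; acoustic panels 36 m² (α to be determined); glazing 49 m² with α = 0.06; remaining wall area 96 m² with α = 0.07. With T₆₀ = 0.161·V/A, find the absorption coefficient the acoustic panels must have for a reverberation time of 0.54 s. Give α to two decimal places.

0.66

A = 0.161·V/T₆₀ = 0.161·563/0.54 = 167.86 m² sabins.
Absorption from the other surfaces = 162·0.37 + 162·0.46 + 49·0.06 + 96·0.07 = 144.12 m², so the acoustic panels must supply 23.74 m² over 36 m².
α = 23.74/36 = 0.659.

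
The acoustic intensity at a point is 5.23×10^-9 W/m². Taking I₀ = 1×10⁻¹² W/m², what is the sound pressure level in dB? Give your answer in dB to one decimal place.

L = 10·log₁₀(I/I₀) = 10·log₁₀(5.23×10^-9/10⁻¹²) = 10·log₁₀(5.23×10^3).
L = 10·(0.7185 + 3) = 37.19 dB.

37.2 dB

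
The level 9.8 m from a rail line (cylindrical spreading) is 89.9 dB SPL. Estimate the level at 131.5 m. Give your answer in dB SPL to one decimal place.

For a line source, L₂ = L₁ − 10·log₁₀(r₂/r₁).
L₂ = 89.9 − 10·log₁₀(131.5/9.8) = 89.9 − 11.277 = 78.62 dB SPL.

78.6 dB SPL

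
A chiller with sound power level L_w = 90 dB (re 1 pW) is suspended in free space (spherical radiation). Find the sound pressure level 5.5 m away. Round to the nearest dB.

64 dB

The power spreads over a sphere of area 4π·r², so L_p = L_w − 10·log₁₀(4π·r²).
4π·r² = 380.1 m², 10·log₁₀ of that is 25.799 dB.
L_p = 90 − 25.799 = 64.20 dB.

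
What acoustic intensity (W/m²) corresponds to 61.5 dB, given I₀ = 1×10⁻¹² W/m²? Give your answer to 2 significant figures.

1.4e-06 W/m²

I/I₀ = 10^(61.5/10) = 1.413e+06, so I = 1.413e+06 × 10⁻¹² W/m².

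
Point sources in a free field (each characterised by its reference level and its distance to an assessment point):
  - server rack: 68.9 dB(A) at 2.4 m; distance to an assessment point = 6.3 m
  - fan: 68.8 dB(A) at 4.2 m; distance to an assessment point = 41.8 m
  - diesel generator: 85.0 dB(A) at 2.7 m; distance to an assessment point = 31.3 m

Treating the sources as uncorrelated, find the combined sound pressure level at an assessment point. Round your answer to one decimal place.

Apply inverse-square spreading to bring every level to the receiver, then sum 10^(L/10).
server rack: 68.9 − 20·log₁₀(6.3/2.4) = 68.9 − 8.38 = 60.52 dB(A).
fan: 68.8 − 20·log₁₀(41.8/4.2) = 68.8 − 19.96 = 48.84 dB(A).
diesel generator: 85.0 − 20·log₁₀(31.3/2.7) = 85.0 − 21.28 = 63.72 dB(A).
Σ 10^(L/10) = 3.556e+06 → L_total = 10·log₁₀(3.556e+06) = 65.51 dB(A).

65.5 dB(A)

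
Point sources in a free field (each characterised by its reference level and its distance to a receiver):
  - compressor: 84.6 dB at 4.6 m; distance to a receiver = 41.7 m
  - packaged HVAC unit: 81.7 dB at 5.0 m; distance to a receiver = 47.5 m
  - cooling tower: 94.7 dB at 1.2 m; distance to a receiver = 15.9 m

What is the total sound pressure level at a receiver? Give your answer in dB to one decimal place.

Apply inverse-square spreading to bring every level to the receiver, then sum 10^(L/10).
compressor: 84.6 − 20·log₁₀(41.7/4.6) = 84.6 − 19.15 = 65.45 dB.
packaged HVAC unit: 81.7 − 20·log₁₀(47.5/5.0) = 81.7 − 19.55 = 62.15 dB.
cooling tower: 94.7 − 20·log₁₀(15.9/1.2) = 94.7 − 22.44 = 72.26 dB.
Σ 10^(L/10) = 2.196e+07 → L_total = 10·log₁₀(2.196e+07) = 73.42 dB.

73.4 dB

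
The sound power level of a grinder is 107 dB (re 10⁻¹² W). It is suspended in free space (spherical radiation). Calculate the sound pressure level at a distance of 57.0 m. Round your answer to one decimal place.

60.9 dB

The power spreads over a sphere of area 4π·r², so L_p = L_w − 10·log₁₀(4π·r²).
4π·r² = 4.083e+04 m², 10·log₁₀ of that is 46.110 dB.
L_p = 107 − 46.110 = 60.89 dB.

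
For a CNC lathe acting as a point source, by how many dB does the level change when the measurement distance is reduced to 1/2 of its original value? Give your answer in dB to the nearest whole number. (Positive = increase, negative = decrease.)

+6 dB

With spherical spreading the level changes by −20·log₁₀(r₂/r₁).
ΔL = −20·log₁₀(0.5) = +6.02 dB.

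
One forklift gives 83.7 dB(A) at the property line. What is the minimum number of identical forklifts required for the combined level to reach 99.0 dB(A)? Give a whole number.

Need L₁ + 10·log₁₀ N ≥ 99.0, i.e. log₁₀ N ≥ 1.53.
N ≥ 10^(15.3/10) = 33.884, so N = 34.

34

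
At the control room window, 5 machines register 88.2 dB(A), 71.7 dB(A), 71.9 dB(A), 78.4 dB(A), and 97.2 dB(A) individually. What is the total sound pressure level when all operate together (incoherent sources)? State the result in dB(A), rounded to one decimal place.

97.8 dB(A)

For uncorrelated sources the intensities add, so convert each level to linear form, sum, and take 10·log₁₀ of the total.
Σ 10^(L/10) = 10^(88.2/10) + 10^(71.7/10) + 10^(71.9/10) + 10^(78.4/10) + 10^(97.2/10) = 6.008e+09.
L_total = 10·log₁₀(6.008e+09) = 97.79 dB(A).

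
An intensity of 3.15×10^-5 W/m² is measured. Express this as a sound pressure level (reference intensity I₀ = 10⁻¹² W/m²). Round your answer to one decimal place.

75.0 dB

L = 10·log₁₀(I/I₀) = 10·log₁₀(3.15×10^-5/10⁻¹²) = 10·log₁₀(3.15×10^7).
L = 10·(0.4983 + 7) = 74.98 dB.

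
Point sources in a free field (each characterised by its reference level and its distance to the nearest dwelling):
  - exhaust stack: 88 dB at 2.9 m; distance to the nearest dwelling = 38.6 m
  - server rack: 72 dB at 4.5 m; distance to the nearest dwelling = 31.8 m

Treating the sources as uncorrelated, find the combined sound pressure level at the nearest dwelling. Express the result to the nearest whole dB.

First find each source's level at the receiver (point-source: −20·log₁₀(r/r_ref)), then combine on an intensity basis.
exhaust stack: 88 − 20·log₁₀(38.6/2.9) = 88 − 22.48 = 65.52 dB.
server rack: 72 − 20·log₁₀(31.8/4.5) = 72 − 16.98 = 55.02 dB.
Σ 10^(L/10) = 3.879e+06 → L_total = 10·log₁₀(3.879e+06) = 65.89 dB.

66 dB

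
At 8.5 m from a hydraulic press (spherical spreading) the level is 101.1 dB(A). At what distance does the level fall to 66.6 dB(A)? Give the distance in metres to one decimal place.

451.3 m

The 34.5 dB drop corresponds to a distance ratio of 10^(34.5/20) for a point source.
r₂ = 8.5·10^((101.1−66.6)/20) = 8.5·10^(34.5/20) = 451.25 m.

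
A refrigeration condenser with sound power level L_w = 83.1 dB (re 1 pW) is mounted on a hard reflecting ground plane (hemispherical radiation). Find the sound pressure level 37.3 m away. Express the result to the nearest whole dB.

The power spreads over a hemisphere of area 2π·r², so L_p = L_w − 10·log₁₀(2π·r²).
2π·r² = 8742 m², 10·log₁₀ of that is 39.416 dB.
L_p = 83.1 − 39.416 = 43.68 dB.

44 dB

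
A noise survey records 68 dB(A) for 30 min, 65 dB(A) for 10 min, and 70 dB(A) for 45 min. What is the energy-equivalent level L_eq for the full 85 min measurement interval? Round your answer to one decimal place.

69.0 dB(A)

L_eq = 10·log₁₀[(1/T)·Σ tᵢ·10^(Lᵢ/10)] with T = 85 min.
Σ tᵢ·10^(Lᵢ/10) = 30·10^(68/10) + 10·10^(65/10) + 45·10^(70/10) = 6.709e+08.
L_eq = 10·log₁₀(6.709e+08/85) = 68.97 dB(A).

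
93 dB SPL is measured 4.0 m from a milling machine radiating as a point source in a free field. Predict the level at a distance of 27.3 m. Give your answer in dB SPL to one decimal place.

Spherical spreading from a point source gives a 20·log₁₀(r₂/r₁) drop.
L₂ = 93 − 20·log₁₀(27.3/4.0) = 93 − 16.682 = 76.32 dB SPL.

76.3 dB SPL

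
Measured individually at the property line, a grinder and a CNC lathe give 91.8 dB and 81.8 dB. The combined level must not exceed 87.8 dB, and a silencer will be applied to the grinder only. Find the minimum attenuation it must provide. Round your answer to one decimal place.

Everything except the grinder sums to 10^(81.8/10) = 1.514e+08 in linear terms, 81.80 dB.
The limit corresponds to 10^(87.8/10) = 6.026e+08; subtracting the fixed part leaves 4.512e+08 for the grinder, i.e. 86.54 dB.
So the grinder must be reduced from 91.8 to 86.54 dB: IL = 5.26 dB.

5.3 dB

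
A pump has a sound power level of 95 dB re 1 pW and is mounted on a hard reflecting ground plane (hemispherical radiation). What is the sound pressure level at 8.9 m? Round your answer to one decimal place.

The power spreads over a hemisphere of area 2π·r², so L_p = L_w − 10·log₁₀(2π·r²).
2π·r² = 497.7 m², 10·log₁₀ of that is 26.970 dB.
L_p = 95 − 26.970 = 68.03 dB.

68.0 dB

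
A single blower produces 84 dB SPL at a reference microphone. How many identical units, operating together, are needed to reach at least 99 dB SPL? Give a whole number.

32

Need L₁ + 10·log₁₀ N ≥ 99, i.e. log₁₀ N ≥ 1.50.
N ≥ 10^(15.0/10) = 31.623, so N = 32.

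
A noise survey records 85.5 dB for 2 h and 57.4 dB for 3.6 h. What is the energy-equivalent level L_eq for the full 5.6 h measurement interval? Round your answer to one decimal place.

81.0 dB

The energy average is taken in the linear domain: L_eq = 10·log₁₀[(Σ tᵢ·10^(Lᵢ/10))/T], T = 5.6 h.
Σ tᵢ·10^(Lᵢ/10) = 2·10^(85.5/10) + 3.6·10^(57.4/10) = 7.116e+08.
L_eq = 10·log₁₀(7.116e+08/5.6) = 81.04 dB.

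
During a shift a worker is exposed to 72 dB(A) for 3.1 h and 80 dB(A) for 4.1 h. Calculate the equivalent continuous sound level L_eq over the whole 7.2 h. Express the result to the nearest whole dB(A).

78 dB(A)

The energy average is taken in the linear domain: L_eq = 10·log₁₀[(Σ tᵢ·10^(Lᵢ/10))/T], T = 7.2 h.
Σ tᵢ·10^(Lᵢ/10) = 3.1·10^(72/10) + 4.1·10^(80/10) = 4.591e+08.
L_eq = 10·log₁₀(4.591e+08/7.2) = 78.05 dB(A).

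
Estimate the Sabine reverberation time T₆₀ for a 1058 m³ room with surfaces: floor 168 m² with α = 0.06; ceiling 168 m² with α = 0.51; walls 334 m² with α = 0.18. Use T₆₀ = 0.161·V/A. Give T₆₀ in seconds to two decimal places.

1.09 s

Total absorption A = 168·0.06 + 168·0.51 + 334·0.18 = 155.88 m² sabins.
T₆₀ = 0.161 × 1058 / 155.88 = 1.093 s.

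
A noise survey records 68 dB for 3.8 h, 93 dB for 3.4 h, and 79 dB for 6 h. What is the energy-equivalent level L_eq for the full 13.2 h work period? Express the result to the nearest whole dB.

87 dB

The energy average is taken in the linear domain: L_eq = 10·log₁₀[(Σ tᵢ·10^(Lᵢ/10))/T], T = 13.2 h.
Σ tᵢ·10^(Lᵢ/10) = 3.8·10^(68/10) + 3.4·10^(93/10) + 6·10^(79/10) = 7.284e+09.
L_eq = 10·log₁₀(7.284e+09/13.2) = 87.42 dB.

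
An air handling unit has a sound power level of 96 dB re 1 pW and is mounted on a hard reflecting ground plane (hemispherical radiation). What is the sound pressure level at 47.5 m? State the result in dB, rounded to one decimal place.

54.5 dB

The power spreads over a hemisphere of area 2π·r², so L_p = L_w − 10·log₁₀(2π·r²).
2π·r² = 1.418e+04 m², 10·log₁₀ of that is 41.516 dB.
L_p = 96 − 41.516 = 54.48 dB.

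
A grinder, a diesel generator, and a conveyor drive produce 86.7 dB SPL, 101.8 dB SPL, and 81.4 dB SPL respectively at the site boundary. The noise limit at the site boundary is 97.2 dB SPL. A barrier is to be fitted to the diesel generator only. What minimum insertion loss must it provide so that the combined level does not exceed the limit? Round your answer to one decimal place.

5.1 dB

Fixed contribution from the other sources: Σ 10^(L/10) = 10^(86.7/10) + 10^(81.4/10) = 6.058e+08 (87.82 dB SPL).
To meet 97.2 dB SPL overall, the treated diesel generator may contribute at most 10^(97.2/10) − 6.058e+08 = 4.642e+09, i.e. 96.67 dB SPL.
So the diesel generator must be reduced from 101.8 to 96.67 dB SPL: IL = 5.13 dB.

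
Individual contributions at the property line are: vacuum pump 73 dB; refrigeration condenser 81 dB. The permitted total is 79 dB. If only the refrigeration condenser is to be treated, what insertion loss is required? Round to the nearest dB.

3 dB

Everything except the refrigeration condenser sums to 10^(73/10) = 1.995e+07 in linear terms, 73.00 dB.
To meet 79 dB overall, the treated refrigeration condenser may contribute at most 10^(79/10) − 1.995e+07 = 5.948e+07, i.e. 77.74 dB.
So the refrigeration condenser must be reduced from 81 to 77.74 dB: IL = 3.26 dB.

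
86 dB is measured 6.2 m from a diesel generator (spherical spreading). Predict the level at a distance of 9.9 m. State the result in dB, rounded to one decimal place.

Point-source attenuation: ΔL = 20·log₁₀(r₂/r₁) = 20·log₁₀(9.9/6.2) = 4.065 dB.
L₂ = 86 − 20·log₁₀(9.9/6.2) = 86 − 4.065 = 81.94 dB.

81.9 dB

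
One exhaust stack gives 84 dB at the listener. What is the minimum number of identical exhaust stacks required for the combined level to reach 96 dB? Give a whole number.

16

N identical sources give L₁ + 10·log₁₀ N, so require 10·log₁₀ N ≥ 96 − 84 = 12.0 dB.
N ≥ 10^(12.0/10) = 15.849, so N = 16.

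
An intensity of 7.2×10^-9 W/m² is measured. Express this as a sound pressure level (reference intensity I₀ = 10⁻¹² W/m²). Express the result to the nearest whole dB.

Dividing by I₀ shifts the exponent by 12: I/I₀ = 7.2×10^3.
L = 10·(0.8573 + 3) = 38.57 dB.

39 dB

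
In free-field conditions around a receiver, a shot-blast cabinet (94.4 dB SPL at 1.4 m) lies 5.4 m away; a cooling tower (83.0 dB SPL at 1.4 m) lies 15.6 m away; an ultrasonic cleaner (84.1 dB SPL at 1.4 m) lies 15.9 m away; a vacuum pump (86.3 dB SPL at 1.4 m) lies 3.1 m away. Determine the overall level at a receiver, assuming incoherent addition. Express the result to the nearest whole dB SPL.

84 dB SPL

Apply inverse-square spreading to bring every level to the receiver, then sum 10^(L/10).
shot-blast cabinet: 94.4 − 20·log₁₀(5.4/1.4) = 94.4 − 11.73 = 82.67 dB SPL.
cooling tower: 83.0 − 20·log₁₀(15.6/1.4) = 83.0 − 20.94 = 62.06 dB SPL.
ultrasonic cleaner: 84.1 − 20·log₁₀(15.9/1.4) = 84.1 − 21.11 = 62.99 dB SPL.
vacuum pump: 86.3 − 20·log₁₀(3.1/1.4) = 86.3 − 6.90 = 79.40 dB SPL.
Σ 10^(L/10) = 2.757e+08 → L_total = 10·log₁₀(2.757e+08) = 84.40 dB SPL.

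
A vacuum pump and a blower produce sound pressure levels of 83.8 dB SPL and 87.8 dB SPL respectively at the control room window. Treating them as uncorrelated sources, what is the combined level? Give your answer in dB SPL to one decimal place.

Incoherent sources combine by intensity addition: L_total = 10·log₁₀(Σ 10^(L_i/10)).
Σ 10^(L/10) = 10^(83.8/10) + 10^(87.8/10) = 8.424e+08.
L_total = 10·log₁₀(8.424e+08) = 89.26 dB SPL.

89.3 dB SPL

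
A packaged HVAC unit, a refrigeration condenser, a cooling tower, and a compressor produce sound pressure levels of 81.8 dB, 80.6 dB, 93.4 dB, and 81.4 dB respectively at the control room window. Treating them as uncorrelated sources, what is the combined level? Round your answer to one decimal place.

94.1 dB

For uncorrelated sources the intensities add, so convert each level to linear form, sum, and take 10·log₁₀ of the total.
Σ 10^(L/10) = 10^(81.8/10) + 10^(80.6/10) + 10^(93.4/10) + 10^(81.4/10) = 2.592e+09.
L_total = 10·log₁₀(2.592e+09) = 94.14 dB.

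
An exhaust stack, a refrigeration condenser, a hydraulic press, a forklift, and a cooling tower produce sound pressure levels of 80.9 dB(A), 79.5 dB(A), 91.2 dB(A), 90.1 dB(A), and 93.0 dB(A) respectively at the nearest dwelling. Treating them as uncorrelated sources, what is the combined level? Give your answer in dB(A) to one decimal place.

Incoherent sources combine by intensity addition: L_total = 10·log₁₀(Σ 10^(L_i/10)).
Σ 10^(L/10) = 10^(80.9/10) + 10^(79.5/10) + 10^(91.2/10) + 10^(90.1/10) + 10^(93.0/10) = 4.549e+09.
L_total = 10·log₁₀(4.549e+09) = 96.58 dB(A).

96.6 dB(A)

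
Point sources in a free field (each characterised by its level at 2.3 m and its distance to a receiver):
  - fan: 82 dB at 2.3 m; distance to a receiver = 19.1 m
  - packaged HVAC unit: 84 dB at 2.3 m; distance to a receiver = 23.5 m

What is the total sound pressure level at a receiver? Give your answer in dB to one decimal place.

First find each source's level at the receiver (point-source: −20·log₁₀(r/r_ref)), then combine on an intensity basis.
fan: 82 − 20·log₁₀(19.1/2.3) = 82 − 18.39 = 63.61 dB.
packaged HVAC unit: 84 − 20·log₁₀(23.5/2.3) = 84 − 20.19 = 63.81 dB.
Σ 10^(L/10) = 4.704e+06 → L_total = 10·log₁₀(4.704e+06) = 66.72 dB.

66.7 dB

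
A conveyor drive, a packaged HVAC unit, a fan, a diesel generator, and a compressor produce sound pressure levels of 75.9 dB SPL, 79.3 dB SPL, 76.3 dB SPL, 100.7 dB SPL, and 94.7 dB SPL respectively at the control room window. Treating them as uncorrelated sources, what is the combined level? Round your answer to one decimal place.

For uncorrelated sources the intensities add, so convert each level to linear form, sum, and take 10·log₁₀ of the total.
Σ 10^(L/10) = 10^(75.9/10) + 10^(79.3/10) + 10^(76.3/10) + 10^(100.7/10) + 10^(94.7/10) = 1.487e+10.
L_total = 10·log₁₀(1.487e+10) = 101.72 dB SPL.

101.7 dB SPL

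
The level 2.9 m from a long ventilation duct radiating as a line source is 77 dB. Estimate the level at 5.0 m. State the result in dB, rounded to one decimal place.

For a line source, L₂ = L₁ − 10·log₁₀(r₂/r₁).
L₂ = 77 − 10·log₁₀(5.0/2.9) = 77 − 2.366 = 74.63 dB.

74.6 dB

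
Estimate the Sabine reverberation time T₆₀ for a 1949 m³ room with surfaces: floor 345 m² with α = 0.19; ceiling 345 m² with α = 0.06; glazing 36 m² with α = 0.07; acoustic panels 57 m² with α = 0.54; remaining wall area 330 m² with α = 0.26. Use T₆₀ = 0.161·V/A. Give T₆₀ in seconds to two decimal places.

1.53 s

Total absorption A = 345·0.19 + 345·0.06 + 36·0.07 + 57·0.54 + 330·0.26 = 205.35 m² sabins.
T₆₀ = 0.161 × 1949 / 205.35 = 1.528 s.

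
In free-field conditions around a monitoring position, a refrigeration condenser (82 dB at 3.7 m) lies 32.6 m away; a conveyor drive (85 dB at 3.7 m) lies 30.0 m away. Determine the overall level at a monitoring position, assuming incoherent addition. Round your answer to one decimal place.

68.4 dB

Apply inverse-square spreading to bring every level to the receiver, then sum 10^(L/10).
refrigeration condenser: 82 − 20·log₁₀(32.6/3.7) = 82 − 18.90 = 63.10 dB.
conveyor drive: 85 − 20·log₁₀(30.0/3.7) = 85 − 18.18 = 66.82 dB.
Σ 10^(L/10) = 6.852e+06 → L_total = 10·log₁₀(6.852e+06) = 68.36 dB.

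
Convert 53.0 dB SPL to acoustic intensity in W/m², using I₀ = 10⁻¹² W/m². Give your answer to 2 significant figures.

L = 10·log₁₀(I/I₀) ⇒ I = I₀·10^(L/10) = 10⁻¹² × 10^5.30.

2.0e-07 W/m²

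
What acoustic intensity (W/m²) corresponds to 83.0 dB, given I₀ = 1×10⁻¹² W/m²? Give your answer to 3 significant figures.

I/I₀ = 10^(83.0/10) = 1.995e+08, so I = 1.995e+08 × 10⁻¹² W/m².

0.000200 W/m²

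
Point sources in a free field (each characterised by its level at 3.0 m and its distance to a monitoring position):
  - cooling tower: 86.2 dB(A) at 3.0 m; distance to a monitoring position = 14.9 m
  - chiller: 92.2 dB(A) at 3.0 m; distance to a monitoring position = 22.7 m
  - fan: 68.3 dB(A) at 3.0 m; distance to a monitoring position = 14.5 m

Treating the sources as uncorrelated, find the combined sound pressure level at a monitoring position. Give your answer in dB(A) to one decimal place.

76.6 dB(A)

First find each source's level at the receiver (point-source: −20·log₁₀(r/r_ref)), then combine on an intensity basis.
cooling tower: 86.2 − 20·log₁₀(14.9/3.0) = 86.2 − 13.92 = 72.28 dB(A).
chiller: 92.2 − 20·log₁₀(22.7/3.0) = 92.2 − 17.58 = 74.62 dB(A).
fan: 68.3 − 20·log₁₀(14.5/3.0) = 68.3 − 13.68 = 54.62 dB(A).
Σ 10^(L/10) = 4.617e+07 → L_total = 10·log₁₀(4.617e+07) = 76.64 dB(A).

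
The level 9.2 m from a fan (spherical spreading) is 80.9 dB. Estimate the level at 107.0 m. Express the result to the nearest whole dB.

60 dB

Spherical spreading from a point source gives a 20·log₁₀(r₂/r₁) drop.
L₂ = 80.9 − 20·log₁₀(107.0/9.2) = 80.9 − 21.312 = 59.59 dB.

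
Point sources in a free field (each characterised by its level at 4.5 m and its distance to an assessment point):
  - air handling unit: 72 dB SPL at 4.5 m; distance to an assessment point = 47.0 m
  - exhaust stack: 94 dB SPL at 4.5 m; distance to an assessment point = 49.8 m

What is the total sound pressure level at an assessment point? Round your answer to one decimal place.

73.2 dB SPL

Propagate each source to the receiver with L = L_ref − 20·log₁₀(r/r_ref), then add intensities.
air handling unit: 72 − 20·log₁₀(47.0/4.5) = 72 − 20.38 = 51.62 dB SPL.
exhaust stack: 94 − 20·log₁₀(49.8/4.5) = 94 − 20.88 = 73.12 dB SPL.
Σ 10^(L/10) = 2.066e+07 → L_total = 10·log₁₀(2.066e+07) = 73.15 dB SPL.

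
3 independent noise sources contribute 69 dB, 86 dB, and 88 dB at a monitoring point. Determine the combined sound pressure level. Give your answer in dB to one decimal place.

90.2 dB

Incoherent sources combine by intensity addition: L_total = 10·log₁₀(Σ 10^(L_i/10)).
Σ 10^(L/10) = 10^(69/10) + 10^(86/10) + 10^(88/10) = 1.037e+09.
L_total = 10·log₁₀(1.037e+09) = 90.16 dB.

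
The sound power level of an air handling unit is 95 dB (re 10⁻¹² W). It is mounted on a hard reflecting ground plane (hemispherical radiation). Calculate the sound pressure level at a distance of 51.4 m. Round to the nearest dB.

The power spreads over a hemisphere of area 2π·r², so L_p = L_w − 10·log₁₀(2π·r²).
2π·r² = 1.66e+04 m², 10·log₁₀ of that is 42.201 dB.
L_p = 95 − 42.201 = 52.80 dB.

53 dB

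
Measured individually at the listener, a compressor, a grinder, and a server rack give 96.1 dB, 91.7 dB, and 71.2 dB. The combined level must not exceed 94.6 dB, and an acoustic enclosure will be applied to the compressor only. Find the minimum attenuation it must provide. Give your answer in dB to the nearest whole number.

Everything except the compressor sums to 10^(91.7/10) + 10^(71.2/10) = 1.492e+09 in linear terms, 91.74 dB.
The limit corresponds to 10^(94.6/10) = 2.884e+09; subtracting the fixed part leaves 1.392e+09 for the compressor, i.e. 91.44 dB.
Required insertion loss = 96.1 − 91.44 = 4.66 dB.

5 dB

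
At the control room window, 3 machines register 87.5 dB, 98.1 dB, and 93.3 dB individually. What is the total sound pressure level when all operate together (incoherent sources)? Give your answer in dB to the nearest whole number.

For uncorrelated sources the intensities add, so convert each level to linear form, sum, and take 10·log₁₀ of the total.
Σ 10^(L/10) = 10^(87.5/10) + 10^(98.1/10) + 10^(93.3/10) = 9.157e+09.
L_total = 10·log₁₀(9.157e+09) = 99.62 dB.

100 dB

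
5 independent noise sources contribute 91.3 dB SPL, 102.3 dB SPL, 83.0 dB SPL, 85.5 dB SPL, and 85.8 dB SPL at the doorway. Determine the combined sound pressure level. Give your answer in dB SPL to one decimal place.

102.8 dB SPL

Incoherent sources combine by intensity addition: L_total = 10·log₁₀(Σ 10^(L_i/10)).
Σ 10^(L/10) = 10^(91.3/10) + 10^(102.3/10) + 10^(83.0/10) + 10^(85.5/10) + 10^(85.8/10) = 1.927e+10.
L_total = 10·log₁₀(1.927e+10) = 102.85 dB SPL.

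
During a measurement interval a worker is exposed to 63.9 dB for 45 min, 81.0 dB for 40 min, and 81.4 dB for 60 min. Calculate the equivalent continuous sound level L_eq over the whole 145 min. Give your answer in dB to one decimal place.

The energy average is taken in the linear domain: L_eq = 10·log₁₀[(Σ tᵢ·10^(Lᵢ/10))/T], T = 145 min.
Σ tᵢ·10^(Lᵢ/10) = 45·10^(63.9/10) + 40·10^(81.0/10) + 60·10^(81.4/10) = 1.343e+10.
L_eq = 10·log₁₀(1.343e+10/145) = 79.67 dB.

79.7 dB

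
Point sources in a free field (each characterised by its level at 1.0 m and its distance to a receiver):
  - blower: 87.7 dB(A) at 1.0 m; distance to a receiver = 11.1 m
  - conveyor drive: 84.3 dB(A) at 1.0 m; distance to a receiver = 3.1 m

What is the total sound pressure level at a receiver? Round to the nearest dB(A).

Propagate each source to the receiver with L = L_ref − 20·log₁₀(r/r_ref), then add intensities.
blower: 87.7 − 20·log₁₀(11.1/1.0) = 87.7 − 20.91 = 66.79 dB(A).
conveyor drive: 84.3 − 20·log₁₀(3.1/1.0) = 84.3 − 9.83 = 74.47 dB(A).
Σ 10^(L/10) = 3.279e+07 → L_total = 10·log₁₀(3.279e+07) = 75.16 dB(A).

75 dB(A)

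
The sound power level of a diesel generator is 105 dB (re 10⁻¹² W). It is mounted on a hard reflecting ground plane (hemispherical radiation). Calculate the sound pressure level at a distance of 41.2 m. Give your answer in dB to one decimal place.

64.7 dB

L_p = L_w − 10·log₁₀(2π·r²) with r = 41.2 m.
2π·r² = 1.067e+04 m², 10·log₁₀ of that is 40.280 dB.
L_p = 105 − 40.280 = 64.72 dB.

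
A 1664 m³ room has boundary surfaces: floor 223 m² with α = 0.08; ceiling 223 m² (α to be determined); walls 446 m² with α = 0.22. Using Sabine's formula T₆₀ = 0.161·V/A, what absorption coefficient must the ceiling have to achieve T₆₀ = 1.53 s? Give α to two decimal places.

From T₆₀ = 0.161·V/A, the target T₆₀ = 1.53 s needs A = 0.161·1664/1.53 = 175.10 m².
Absorption from the other surfaces = 223·0.08 + 446·0.22 = 115.96 m², so the ceiling must supply 59.14 m² over 223 m².
α = 59.14/223 = 0.265.

0.27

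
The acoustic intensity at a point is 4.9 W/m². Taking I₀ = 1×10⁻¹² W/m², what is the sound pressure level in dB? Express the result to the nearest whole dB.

127 dB

Dividing by I₀ shifts the exponent by 12: I/I₀ = 4.9×10^12.
L = 10·(0.6902 + 12) = 126.90 dB.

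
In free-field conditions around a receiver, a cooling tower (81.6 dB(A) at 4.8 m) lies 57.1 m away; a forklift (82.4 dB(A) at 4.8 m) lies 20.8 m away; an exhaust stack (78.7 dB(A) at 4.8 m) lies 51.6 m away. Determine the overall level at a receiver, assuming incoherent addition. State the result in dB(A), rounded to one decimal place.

70.4 dB(A)

Apply inverse-square spreading to bring every level to the receiver, then sum 10^(L/10).
cooling tower: 81.6 − 20·log₁₀(57.1/4.8) = 81.6 − 21.51 = 60.09 dB(A).
forklift: 82.4 − 20·log₁₀(20.8/4.8) = 82.4 − 12.74 = 69.66 dB(A).
exhaust stack: 78.7 − 20·log₁₀(51.6/4.8) = 78.7 − 20.63 = 58.07 dB(A).
Σ 10^(L/10) = 1.092e+07 → L_total = 10·log₁₀(1.092e+07) = 70.38 dB(A).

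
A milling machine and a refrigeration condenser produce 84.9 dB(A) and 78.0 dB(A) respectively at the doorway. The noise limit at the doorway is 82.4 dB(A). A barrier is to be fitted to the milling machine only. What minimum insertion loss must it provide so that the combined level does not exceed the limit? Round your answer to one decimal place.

4.5 dB

The untreated sources together contribute 10^(78.0/10) = 6.310e+07, i.e. 78.00 dB(A).
The limit corresponds to 10^(82.4/10) = 1.738e+08; subtracting the fixed part leaves 1.107e+08 for the milling machine, i.e. 80.44 dB(A).
Required insertion loss = 84.9 − 80.44 = 4.46 dB.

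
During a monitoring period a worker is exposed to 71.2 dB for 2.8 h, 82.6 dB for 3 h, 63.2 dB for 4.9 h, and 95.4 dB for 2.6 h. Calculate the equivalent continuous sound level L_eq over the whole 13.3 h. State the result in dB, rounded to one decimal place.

The energy average is taken in the linear domain: L_eq = 10·log₁₀[(Σ tᵢ·10^(Lᵢ/10))/T], T = 13.3 h.
Σ tᵢ·10^(Lᵢ/10) = 2.8·10^(71.2/10) + 3·10^(82.6/10) + 4.9·10^(63.2/10) + 2.6·10^(95.4/10) = 9.608e+09.
L_eq = 10·log₁₀(9.608e+09/13.3) = 88.59 dB.

88.6 dB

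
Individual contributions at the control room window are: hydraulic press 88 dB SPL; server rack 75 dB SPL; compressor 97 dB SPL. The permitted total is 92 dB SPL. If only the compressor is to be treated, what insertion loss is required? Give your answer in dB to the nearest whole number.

7 dB

Fixed contribution from the other sources: Σ 10^(L/10) = 10^(88/10) + 10^(75/10) = 6.626e+08 (88.21 dB SPL).
To meet 92 dB SPL overall, the treated compressor may contribute at most 10^(92/10) − 6.626e+08 = 9.223e+08, i.e. 89.65 dB SPL.
So the compressor must be reduced from 97 to 89.65 dB SPL: IL = 7.35 dB.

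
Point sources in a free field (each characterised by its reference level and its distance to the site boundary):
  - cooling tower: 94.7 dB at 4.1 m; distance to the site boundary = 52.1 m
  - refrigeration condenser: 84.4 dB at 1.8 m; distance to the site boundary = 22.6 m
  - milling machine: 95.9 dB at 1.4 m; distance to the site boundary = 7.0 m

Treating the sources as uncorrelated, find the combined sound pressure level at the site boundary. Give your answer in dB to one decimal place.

Apply inverse-square spreading to bring every level to the receiver, then sum 10^(L/10).
cooling tower: 94.7 − 20·log₁₀(52.1/4.1) = 94.7 − 22.08 = 72.62 dB.
refrigeration condenser: 84.4 − 20·log₁₀(22.6/1.8) = 84.4 − 21.98 = 62.42 dB.
milling machine: 95.9 − 20·log₁₀(7.0/1.4) = 95.9 − 13.98 = 81.92 dB.
Σ 10^(L/10) = 1.756e+08 → L_total = 10·log₁₀(1.756e+08) = 82.45 dB.

82.4 dB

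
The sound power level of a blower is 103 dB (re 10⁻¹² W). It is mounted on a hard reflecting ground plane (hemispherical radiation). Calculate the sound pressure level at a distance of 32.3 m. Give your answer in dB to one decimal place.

The power spreads over a hemisphere of area 2π·r², so L_p = L_w − 10·log₁₀(2π·r²).
2π·r² = 6555 m², 10·log₁₀ of that is 38.166 dB.
L_p = 103 − 38.166 = 64.83 dB.

64.8 dB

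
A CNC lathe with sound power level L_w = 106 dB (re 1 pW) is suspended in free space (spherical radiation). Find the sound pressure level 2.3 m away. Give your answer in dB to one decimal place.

87.8 dB

The power spreads over a sphere of area 4π·r², so L_p = L_w − 10·log₁₀(4π·r²).
4π·r² = 66.48 m², 10·log₁₀ of that is 18.227 dB.
L_p = 106 − 18.227 = 87.77 dB.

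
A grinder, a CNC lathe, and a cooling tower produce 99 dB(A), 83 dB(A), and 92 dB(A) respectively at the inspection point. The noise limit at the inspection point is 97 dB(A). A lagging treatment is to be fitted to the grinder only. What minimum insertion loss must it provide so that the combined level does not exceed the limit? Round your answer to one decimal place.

Everything except the grinder sums to 10^(83/10) + 10^(92/10) = 1.784e+09 in linear terms, 92.51 dB(A).
The limit corresponds to 10^(97/10) = 5.012e+09; subtracting the fixed part leaves 3.227e+09 for the grinder, i.e. 95.09 dB(A).
Required insertion loss = 99 − 95.09 = 3.91 dB.

3.9 dB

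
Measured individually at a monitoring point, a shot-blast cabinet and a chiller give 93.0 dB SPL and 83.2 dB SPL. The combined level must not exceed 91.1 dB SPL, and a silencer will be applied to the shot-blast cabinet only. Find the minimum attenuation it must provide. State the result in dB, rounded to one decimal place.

2.7 dB

The untreated sources together contribute 10^(83.2/10) = 2.089e+08, i.e. 83.20 dB SPL.
The limit corresponds to 10^(91.1/10) = 1.288e+09; subtracting the fixed part leaves 1.079e+09 for the shot-blast cabinet, i.e. 90.33 dB SPL.
Required insertion loss = 93.0 − 90.33 = 2.67 dB.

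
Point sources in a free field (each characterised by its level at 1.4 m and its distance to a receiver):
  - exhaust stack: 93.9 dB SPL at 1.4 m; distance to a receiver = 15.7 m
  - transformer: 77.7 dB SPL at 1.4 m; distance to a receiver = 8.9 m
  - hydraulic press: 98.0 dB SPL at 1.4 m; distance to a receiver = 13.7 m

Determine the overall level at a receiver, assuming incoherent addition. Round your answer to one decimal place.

Propagate each source to the receiver with L = L_ref − 20·log₁₀(r/r_ref), then add intensities.
exhaust stack: 93.9 − 20·log₁₀(15.7/1.4) = 93.9 − 21.00 = 72.90 dB SPL.
transformer: 77.7 − 20·log₁₀(8.9/1.4) = 77.7 − 16.07 = 61.63 dB SPL.
hydraulic press: 98.0 − 20·log₁₀(13.7/1.4) = 98.0 − 19.81 = 78.19 dB SPL.
Σ 10^(L/10) = 8.687e+07 → L_total = 10·log₁₀(8.687e+07) = 79.39 dB SPL.

79.4 dB SPL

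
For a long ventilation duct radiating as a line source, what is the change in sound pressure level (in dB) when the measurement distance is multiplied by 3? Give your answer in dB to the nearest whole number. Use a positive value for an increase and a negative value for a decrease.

A line source loses 3 dB per doubling of distance; generally ΔL = −10·log₁₀(r₂/r₁).
ΔL = −10·log₁₀(3) = -4.77 dB.

-5 dB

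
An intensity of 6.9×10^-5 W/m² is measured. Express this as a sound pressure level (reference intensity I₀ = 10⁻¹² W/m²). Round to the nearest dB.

78 dB

L = 10·log₁₀(I/I₀) = 10·log₁₀(6.9×10^-5/10⁻¹²) = 10·log₁₀(6.9×10^7).
L = 10·(0.8388 + 7) = 78.39 dB.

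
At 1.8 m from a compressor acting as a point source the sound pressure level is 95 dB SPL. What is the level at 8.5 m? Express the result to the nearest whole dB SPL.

Point-source attenuation: ΔL = 20·log₁₀(r₂/r₁) = 20·log₁₀(8.5/1.8) = 13.483 dB.
L₂ = 95 − 20·log₁₀(8.5/1.8) = 95 − 13.483 = 81.52 dB SPL.

82 dB SPL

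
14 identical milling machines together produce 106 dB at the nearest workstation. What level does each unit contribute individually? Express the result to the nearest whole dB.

14 equal contributions raise the level by 10·log₁₀ 14 = 11.461 dB, so each unit alone gives 106 − 11.461.

95 dB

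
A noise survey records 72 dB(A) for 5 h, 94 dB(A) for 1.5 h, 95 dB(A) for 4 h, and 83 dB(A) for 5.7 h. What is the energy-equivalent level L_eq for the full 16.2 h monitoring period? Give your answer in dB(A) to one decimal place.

90.4 dB(A)

The energy average is taken in the linear domain: L_eq = 10·log₁₀[(Σ tᵢ·10^(Lᵢ/10))/T], T = 16.2 h.
Σ tᵢ·10^(Lᵢ/10) = 5·10^(72/10) + 1.5·10^(94/10) + 4·10^(95/10) + 5.7·10^(83/10) = 1.763e+10.
L_eq = 10·log₁₀(1.763e+10/16.2) = 90.37 dB(A).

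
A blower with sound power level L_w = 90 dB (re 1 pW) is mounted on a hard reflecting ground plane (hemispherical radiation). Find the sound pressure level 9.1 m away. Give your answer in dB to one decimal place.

62.8 dB

The power spreads over a hemisphere of area 2π·r², so L_p = L_w − 10·log₁₀(2π·r²).
2π·r² = 520.3 m², 10·log₁₀ of that is 27.163 dB.
L_p = 90 − 27.163 = 62.84 dB.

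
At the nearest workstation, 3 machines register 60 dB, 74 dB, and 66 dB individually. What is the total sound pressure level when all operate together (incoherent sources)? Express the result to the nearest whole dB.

For uncorrelated sources the intensities add, so convert each level to linear form, sum, and take 10·log₁₀ of the total.
Σ 10^(L/10) = 10^(60/10) + 10^(74/10) + 10^(66/10) = 3.010e+07.
L_total = 10·log₁₀(3.010e+07) = 74.79 dB.

75 dB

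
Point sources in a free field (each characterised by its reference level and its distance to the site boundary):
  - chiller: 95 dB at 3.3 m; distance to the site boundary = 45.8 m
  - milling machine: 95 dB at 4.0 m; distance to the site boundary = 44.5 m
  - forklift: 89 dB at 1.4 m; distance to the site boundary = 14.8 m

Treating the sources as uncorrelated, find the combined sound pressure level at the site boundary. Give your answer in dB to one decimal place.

76.9 dB

Propagate each source to the receiver with L = L_ref − 20·log₁₀(r/r_ref), then add intensities.
chiller: 95 − 20·log₁₀(45.8/3.3) = 95 − 22.85 = 72.15 dB.
milling machine: 95 − 20·log₁₀(44.5/4.0) = 95 − 20.93 = 74.07 dB.
forklift: 89 − 20·log₁₀(14.8/1.4) = 89 − 20.48 = 68.52 dB.
Σ 10^(L/10) = 4.908e+07 → L_total = 10·log₁₀(4.908e+07) = 76.91 dB.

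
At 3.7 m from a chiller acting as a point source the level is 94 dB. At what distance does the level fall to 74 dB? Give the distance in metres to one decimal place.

37.0 m

Point-source spreading drops the level by 20·log₁₀(r₂/r₁); inverting, r₂/r₁ = 10^(ΔL/20).
r₂ = 3.7·10^((94−74)/20) = 3.7·10^(20.0/20) = 37.00 m.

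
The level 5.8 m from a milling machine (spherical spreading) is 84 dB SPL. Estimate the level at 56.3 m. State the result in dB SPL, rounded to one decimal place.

64.3 dB SPL

Spherical spreading from a point source gives a 20·log₁₀(r₂/r₁) drop.
L₂ = 84 − 20·log₁₀(56.3/5.8) = 84 − 19.742 = 64.26 dB SPL.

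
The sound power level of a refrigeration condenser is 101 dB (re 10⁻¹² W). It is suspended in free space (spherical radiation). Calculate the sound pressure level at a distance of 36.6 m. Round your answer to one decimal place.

58.7 dB

L_p = L_w − 10·log₁₀(4π·r²) with r = 36.6 m.
4π·r² = 1.683e+04 m², 10·log₁₀ of that is 42.262 dB.
L_p = 101 − 42.262 = 58.74 dB.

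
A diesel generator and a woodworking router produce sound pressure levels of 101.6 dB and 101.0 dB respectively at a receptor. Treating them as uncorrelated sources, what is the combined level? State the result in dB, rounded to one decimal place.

104.3 dB

Incoherent sources combine by intensity addition: L_total = 10·log₁₀(Σ 10^(L_i/10)).
Σ 10^(L/10) = 10^(101.6/10) + 10^(101.0/10) = 2.704e+10.
L_total = 10·log₁₀(2.704e+10) = 104.32 dB.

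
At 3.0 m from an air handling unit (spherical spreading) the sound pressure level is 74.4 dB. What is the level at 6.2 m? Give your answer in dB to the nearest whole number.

68 dB

Point-source attenuation: ΔL = 20·log₁₀(r₂/r₁) = 20·log₁₀(6.2/3.0) = 6.305 dB.
L₂ = 74.4 − 20·log₁₀(6.2/3.0) = 74.4 − 6.305 = 68.09 dB.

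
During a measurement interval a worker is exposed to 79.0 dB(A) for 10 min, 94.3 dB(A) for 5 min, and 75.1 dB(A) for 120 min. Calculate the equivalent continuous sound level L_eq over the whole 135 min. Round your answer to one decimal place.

81.3 dB(A)

The energy average is taken in the linear domain: L_eq = 10·log₁₀[(Σ tᵢ·10^(Lᵢ/10))/T], T = 135 min.
Σ tᵢ·10^(Lᵢ/10) = 10·10^(79.0/10) + 5·10^(94.3/10) + 120·10^(75.1/10) = 1.814e+10.
L_eq = 10·log₁₀(1.814e+10/135) = 81.28 dB(A).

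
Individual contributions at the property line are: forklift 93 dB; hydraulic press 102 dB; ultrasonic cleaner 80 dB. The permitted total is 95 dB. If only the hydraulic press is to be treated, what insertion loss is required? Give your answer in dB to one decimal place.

11.7 dB

Fixed contribution from the other sources: Σ 10^(L/10) = 10^(93/10) + 10^(80/10) = 2.095e+09 (93.21 dB).
To meet 95 dB overall, the treated hydraulic press may contribute at most 10^(95/10) − 2.095e+09 = 1.067e+09, i.e. 90.28 dB.
So the hydraulic press must be reduced from 102 to 90.28 dB: IL = 11.72 dB.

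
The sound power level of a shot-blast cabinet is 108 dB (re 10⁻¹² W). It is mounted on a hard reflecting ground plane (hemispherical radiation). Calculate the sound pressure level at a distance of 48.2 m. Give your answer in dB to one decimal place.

Free-field hemispherical radiation: L_p = L_w − 10·log₁₀(2π·r²), r = 48.2 m.
2π·r² = 1.46e+04 m², 10·log₁₀ of that is 41.643 dB.
L_p = 108 − 41.643 = 66.36 dB.

66.4 dB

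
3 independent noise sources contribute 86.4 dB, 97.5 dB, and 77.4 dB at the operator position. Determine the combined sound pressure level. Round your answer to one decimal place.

97.9 dB

For uncorrelated sources the intensities add, so convert each level to linear form, sum, and take 10·log₁₀ of the total.
Σ 10^(L/10) = 10^(86.4/10) + 10^(97.5/10) + 10^(77.4/10) = 6.115e+09.
L_total = 10·log₁₀(6.115e+09) = 97.86 dB.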